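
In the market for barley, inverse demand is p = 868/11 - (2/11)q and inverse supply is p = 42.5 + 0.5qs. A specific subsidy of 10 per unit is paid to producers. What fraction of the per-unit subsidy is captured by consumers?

Consumer share = 4/15

Pre-subsidy: 868/11 - (2/11)q = 42.5 + 0.5q gives q* = 53.4 and p* = 69.2.
With the subsidy, sellers receive ps = pb + 10 for each unit, where pb is the price buyers pay.
On the curves, pb = 868/11 - (2/11)q and ps = 42.5 + 0.5q; the wedge ps − pb = 10 gives 42.5 + 0.5q − (868/11 - (2/11)q) = 10, so q' = 1021/15.
Then pb = 868/11 − (2/11)·(1021/15) = 998/15 and ps = 42.5 + 0.5·(1021/15) = 1148/15.
Buyers' price falls by p* − pb = 69.2 − 998/15 = 8/3; sellers' price rises by ps − p* = 1148/15 − 69.2 = 22/3.
So consumers capture (8/3)/10 = 4/15 of each unit of subsidy.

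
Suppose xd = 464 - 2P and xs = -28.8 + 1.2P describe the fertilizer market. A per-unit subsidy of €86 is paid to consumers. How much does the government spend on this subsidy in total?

Pre-subsidy: 464 - 2P = -28.8 + 1.2P gives P* = 154, x* = 156.
With the rebate, buyers effectively pay Pb = Ps − 86, where Ps is the price sellers receive.
Demand in terms of Ps becomes xd = 464 − 2(Ps − 86) = 636 - 2Ps. Setting this equal to supply: 636 - 2Ps = -28.8 + 1.2Ps, so Ps = 207.75.
Buyers pay Pb = 207.75 − 86 = 121.75; x' = -28.8 + 1.2·207.75 = 220.5.
Government outlay = subsidy × quantity = 86 × 220.5 = 18963.

Government cost = €18963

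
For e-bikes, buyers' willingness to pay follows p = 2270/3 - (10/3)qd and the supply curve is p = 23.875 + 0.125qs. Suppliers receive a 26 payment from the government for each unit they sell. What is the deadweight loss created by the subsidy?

Deadweight loss = 8112/83

Pre-subsidy: 2270/3 - (10/3)q = 23.875 + 0.125q gives q* = 17587/83 and p* = 4180/83.
With the subsidy, sellers receive ps = pb + 26 for each unit, where pb is the price buyers pay.
On the curves, pb = 2270/3 - (10/3)q and ps = 23.875 + 0.125q; the wedge ps − pb = 26 gives 23.875 + 0.125q − (2270/3 - (10/3)q) = 26, so q' = 18211/83.
Then pb = 2270/3 − (10/3)·(18211/83) = 2100/83 and ps = 23.875 + 0.125·(18211/83) = 4258/83.
The subsidy expands output by 18211/83 − 17587/83 = 624/83 past the efficient level; on those units the gap between marginal cost and willingness to pay runs from 0 up to 26.
DWL = ½ × 26 × 624/83 = 8112/83.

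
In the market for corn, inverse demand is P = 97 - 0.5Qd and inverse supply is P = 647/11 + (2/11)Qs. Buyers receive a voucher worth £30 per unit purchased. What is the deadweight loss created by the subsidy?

Pre-subsidy: 97 - 0.5Q = 647/11 + (2/11)Q gives Q* = 56 and P* = 69.
With the rebate, buyers effectively pay Pb = Ps − 30, where Ps is the price sellers receive.
On the curves, Pb = 97 - 0.5Q and Ps = 647/11 + (2/11)Q; the wedge Ps − Pb = 30 gives 647/11 + (2/11)Q − (97 - 0.5Q) = 30, so Q' = 100.
Then Pb = 97 − 0.5·100 = 47 and Ps = 647/11 + (2/11)·100 = 77.
The subsidy expands output by 100 − 56 = 44 past the efficient level; on those units the gap between marginal cost and willingness to pay runs from 0 up to 30.
DWL = ½ × 30 × 44 = 660.

Deadweight loss = £660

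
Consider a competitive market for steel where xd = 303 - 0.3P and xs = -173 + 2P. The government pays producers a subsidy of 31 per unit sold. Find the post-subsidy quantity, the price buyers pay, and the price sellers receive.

x' = 249; buyers pay 180; sellers receive 211

Pre-subsidy: 303 - 0.3P = -173 + 2P gives P* = 4760/23, x* = 5541/23.
With the subsidy, sellers receive Ps = Pb + 31 for each unit, where Pb is the price buyers pay.
Supply in terms of Pb becomes xs = -173 + 2(Pb + 31) = -111 + 2Pb. Setting this equal to demand: 303 - 0.3Pb = -111 + 2Pb, so Pb = 180.
Sellers receive Ps = 180 + 31 = 211; x' = 303 − 0.3·180 = 249.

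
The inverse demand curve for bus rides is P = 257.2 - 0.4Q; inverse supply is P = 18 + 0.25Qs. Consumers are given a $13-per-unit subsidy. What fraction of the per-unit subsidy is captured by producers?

Producer share = 5/13

Pre-subsidy: 257.2 - 0.4Q = 18 + 0.25Q gives Q* = 368 and P* = 110.
With the rebate, buyers effectively pay Pb = Ps − 13, where Ps is the price sellers receive.
On the curves, Pb = 257.2 - 0.4Q and Ps = 18 + 0.25Q; the wedge Ps − Pb = 13 gives 18 + 0.25Q − (257.2 - 0.4Q) = 13, so Q' = 388.
Then Pb = 257.2 − 0.4·388 = 102 and Ps = 18 + 0.25·388 = 115.
Buyers' price falls by P* − Pb = 110 − 102 = 8; sellers' price rises by Ps − P* = 115 − 110 = 5.
So producers capture 5/13 = 5/13 of each unit of subsidy.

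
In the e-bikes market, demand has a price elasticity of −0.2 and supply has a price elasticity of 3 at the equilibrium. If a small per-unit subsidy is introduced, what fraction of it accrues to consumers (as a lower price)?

For a small subsidy around the equilibrium, the benefit split depends on the relative slopes, which at a point are proportional to the elasticities.
Buyer share = εs/(εs + |εd|) = 3/(3 + 0.2) = 0.9375; seller share = |εd|/(εs + |εd|) = 0.0625.

Consumer share = 0.9375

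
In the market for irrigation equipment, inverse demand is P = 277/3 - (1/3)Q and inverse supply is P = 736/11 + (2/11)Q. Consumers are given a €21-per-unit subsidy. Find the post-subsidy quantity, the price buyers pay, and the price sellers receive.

Pre-subsidy: 277/3 - (1/3)Q = 736/11 + (2/11)Q gives Q* = 839/17 and P* = 1290/17.
With the rebate, buyers effectively pay Pb = Ps − 21, where Ps is the price sellers receive.
On the curves, Pb = 277/3 - (1/3)Q and Ps = 736/11 + (2/11)Q; the wedge Ps − Pb = 21 gives 736/11 + (2/11)Q − (277/3 - (1/3)Q) = 21, so Q' = 1532/17.
Then Pb = 277/3 − (1/3)·(1532/17) = 1059/17 and Ps = 736/11 + (2/11)·(1532/17) = 1416/17.

Q' = 1532/17; buyers pay 1059/17; sellers receive 1416/17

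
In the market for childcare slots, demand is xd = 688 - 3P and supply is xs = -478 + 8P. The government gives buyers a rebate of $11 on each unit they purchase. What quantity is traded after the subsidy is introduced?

x' = 394

Pre-subsidy: 688 - 3P = -478 + 8P gives P* = 106, x* = 370.
With the rebate, buyers effectively pay Pb = Ps − 11, where Ps is the price sellers receive.
Demand in terms of Ps becomes xd = 688 − 3(Ps − 11) = 721 - 3Ps. Setting this equal to supply: 721 - 3Ps = -478 + 8Ps, so Ps = 109.
Buyers pay Pb = 109 − 11 = 98; x' = -478 + 8·109 = 394.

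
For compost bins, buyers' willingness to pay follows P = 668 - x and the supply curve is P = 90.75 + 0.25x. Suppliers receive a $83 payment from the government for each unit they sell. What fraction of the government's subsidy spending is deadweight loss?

DWL / government spending = 166/2641

Pre-subsidy: 668 - x = 90.75 + 0.25x gives x* = 461.8 and P* = 206.2.
With the subsidy, sellers receive Ps = Pb + 83 for each unit, where Pb is the price buyers pay.
On the curves, Pb = 668 - x and Ps = 90.75 + 0.25x; the wedge Ps − Pb = 83 gives 90.75 + 0.25x − (668 - x) = 83, so x' = 528.2.
Then Pb = 668 − 1·528.2 = 139.8 and Ps = 90.75 + 0.25·528.2 = 222.8.
ΔCS = ½(461.8 + 528.2)(206.2 − 139.8) = 32868; ΔPS = ½(461.8 + 528.2)(222.8 − 206.2) = 8217.
Government spending = 83 × 528.2 = 43840.6.
DWL = ½ × 83 × (528.2 − 461.8) = 2755.6; fraction = 2755.6 / 43840.6 = 166/2641.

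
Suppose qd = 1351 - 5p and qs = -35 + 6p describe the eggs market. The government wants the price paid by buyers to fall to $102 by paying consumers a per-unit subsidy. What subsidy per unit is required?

At a buyer price of 102, quantity demanded is 1351 − 5·102 = 841.
Sellers supply 841 only when they receive ps with -35 + 6·ps = 841, i.e. ps = 146.
s = ps − pb = 146 − 102 = 44.

Required subsidy s = $44 per unit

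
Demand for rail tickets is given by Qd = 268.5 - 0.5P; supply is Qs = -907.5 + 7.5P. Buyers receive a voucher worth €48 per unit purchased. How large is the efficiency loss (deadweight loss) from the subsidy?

Pre-subsidy: 268.5 - 0.5P = -907.5 + 7.5P gives P* = 147, Q* = 195.
With the rebate, buyers effectively pay Pb = Ps − 48, where Ps is the price sellers receive.
Demand in terms of Ps becomes Qd = 268.5 − 0.5(Ps − 48) = 292.5 - 0.5Ps. Setting this equal to supply: 292.5 - 0.5Ps = -907.5 + 7.5Ps, so Ps = 150.
Buyers pay Pb = 150 − 48 = 102; Q' = -907.5 + 7.5·150 = 217.5.
The subsidy expands output by 217.5 − 195 = 22.5 past the efficient level; on those units the gap between marginal cost and willingness to pay runs from 0 up to 48.
DWL = ½ × 48 × 22.5 = 540.

Deadweight loss = €540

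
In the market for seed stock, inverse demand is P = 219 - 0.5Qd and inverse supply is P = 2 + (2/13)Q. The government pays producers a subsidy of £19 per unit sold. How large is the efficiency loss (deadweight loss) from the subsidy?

Pre-subsidy: 219 - 0.5Q = 2 + (2/13)Q gives Q* = 5642/17 and P* = 902/17.
With the subsidy, sellers receive Ps = Pb + 19 for each unit, where Pb is the price buyers pay.
On the curves, Pb = 219 - 0.5Q and Ps = 2 + (2/13)Q; the wedge Ps − Pb = 19 gives 2 + (2/13)Q − (219 - 0.5Q) = 19, so Q' = 6136/17.
Then Pb = 219 − 0.5·(6136/17) = 655/17 and Ps = 2 + (2/13)·(6136/17) = 978/17.
The subsidy expands output by 6136/17 − 5642/17 = 494/17 past the efficient level; on those units the gap between marginal cost and willingness to pay runs from 0 up to 19.
DWL = ½ × 19 × 494/17 = 4693/17.

Deadweight loss = 4693/17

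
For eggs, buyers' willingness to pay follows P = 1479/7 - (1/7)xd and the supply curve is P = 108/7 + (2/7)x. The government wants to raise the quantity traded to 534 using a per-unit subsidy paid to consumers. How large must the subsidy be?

Required subsidy s = 33 per unit

At x = 534, from the demand curve buyers pay Pb = 1479/7 − (1/7)·534 = 135; from the supply curve sellers need Ps = 108/7 + (2/7)·534 = 168.
The subsidy must fill the gap: s = Ps − Pb = 168 − 135 = 33.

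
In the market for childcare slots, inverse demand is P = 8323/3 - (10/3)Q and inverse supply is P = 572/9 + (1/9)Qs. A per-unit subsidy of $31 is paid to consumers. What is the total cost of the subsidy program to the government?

Government cost = $24676

Pre-subsidy: 8323/3 - (10/3)Q = 572/9 + (1/9)Q gives Q* = 787 and P* = 151.
With the rebate, buyers effectively pay Pb = Ps − 31, where Ps is the price sellers receive.
On the curves, Pb = 8323/3 - (10/3)Q and Ps = 572/9 + (1/9)Q; the wedge Ps − Pb = 31 gives 572/9 + (1/9)Q − (8323/3 - (10/3)Q) = 31, so Q' = 796.
Then Pb = 8323/3 − (10/3)·796 = 121 and Ps = 572/9 + (1/9)·796 = 152.
Government outlay = subsidy × quantity = 31 × 796 = 24676.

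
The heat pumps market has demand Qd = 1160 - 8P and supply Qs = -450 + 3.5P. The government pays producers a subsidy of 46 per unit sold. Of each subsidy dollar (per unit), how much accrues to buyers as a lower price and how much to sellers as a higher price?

Pre-subsidy: 1160 - 8P = -450 + 3.5P gives P* = 140, Q* = 40.
With the subsidy, sellers receive Ps = Pb + 46 for each unit, where Pb is the price buyers pay.
Supply in terms of Pb becomes Qs = -450 + 3.5(Pb + 46) = -289 + 3.5Pb. Setting this equal to demand: 1160 - 8Pb = -289 + 3.5Pb, so Pb = 126.
Sellers receive Ps = 126 + 46 = 172; Q' = 1160 − 8·126 = 152.
Buyers' price falls by P* − Pb = 140 − 126 = 14; sellers' price rises by Ps − P* = 172 − 140 = 32.

Buyers gain 14 per unit; sellers gain 32 per unit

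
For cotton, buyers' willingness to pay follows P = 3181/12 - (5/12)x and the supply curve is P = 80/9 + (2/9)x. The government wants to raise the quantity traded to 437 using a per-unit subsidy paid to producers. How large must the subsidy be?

Required subsidy s = 23 per unit

At x = 437, from the demand curve buyers pay Pb = 3181/12 − (5/12)·437 = 83; from the supply curve sellers need Ps = 80/9 + (2/9)·437 = 106.
The subsidy must fill the gap: s = Ps − Pb = 106 − 83 = 23.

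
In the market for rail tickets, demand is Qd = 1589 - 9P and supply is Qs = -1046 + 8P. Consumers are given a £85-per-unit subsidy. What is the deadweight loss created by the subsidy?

Deadweight loss = £15300

Pre-subsidy: 1589 - 9P = -1046 + 8P gives P* = 155, Q* = 194.
With the rebate, buyers effectively pay Pb = Ps − 85, where Ps is the price sellers receive.
Demand in terms of Ps becomes Qd = 1589 − 9(Ps − 85) = 2354 - 9Ps. Setting this equal to supply: 2354 - 9Ps = -1046 + 8Ps, so Ps = 200.
Buyers pay Pb = 200 − 85 = 115; Q' = -1046 + 8·200 = 554.
The subsidy expands output by 554 − 194 = 360 past the efficient level; on those units the gap between marginal cost and willingness to pay runs from 0 up to 85.
DWL = ½ × 85 × 360 = 15300.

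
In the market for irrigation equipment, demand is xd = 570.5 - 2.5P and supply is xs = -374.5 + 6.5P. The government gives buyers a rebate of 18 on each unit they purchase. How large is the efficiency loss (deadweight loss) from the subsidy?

Deadweight loss = 292.5

Pre-subsidy: 570.5 - 2.5P = -374.5 + 6.5P gives P* = 105, x* = 308.
With the rebate, buyers effectively pay Pb = Ps − 18, where Ps is the price sellers receive.
Demand in terms of Ps becomes xd = 570.5 − 2.5(Ps − 18) = 615.5 - 2.5Ps. Setting this equal to supply: 615.5 - 2.5Ps = -374.5 + 6.5Ps, so Ps = 110.
Buyers pay Pb = 110 − 18 = 92; x' = -374.5 + 6.5·110 = 340.5.
The subsidy expands output by 340.5 − 308 = 32.5 past the efficient level; on those units the gap between marginal cost and willingness to pay runs from 0 up to 18.
DWL = ½ × 18 × 32.5 = 292.5.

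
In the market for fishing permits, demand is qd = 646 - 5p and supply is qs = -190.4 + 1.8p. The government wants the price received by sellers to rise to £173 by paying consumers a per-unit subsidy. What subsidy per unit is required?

At a seller price of 173, quantity supplied is -190.4 + 1.8·173 = 121.
Buyers absorb 121 only when they pay pb with 646 − 5·pb = 121, i.e. pb = 105.
s = ps − pb = 173 − 105 = 68.

Required subsidy s = £68 per unit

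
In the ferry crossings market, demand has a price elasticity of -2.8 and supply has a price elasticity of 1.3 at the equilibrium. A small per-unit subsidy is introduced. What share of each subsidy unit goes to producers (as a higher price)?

For a small subsidy around the equilibrium, the benefit split depends on the relative slopes, which at a point are proportional to the elasticities.
Buyer share = εs/(εs + |εd|) = 1.3/(1.3 + 2.8) = 13/41; seller share = |εd|/(εs + |εd|) = 28/41.
So producers capture 28/41 of the subsidy.

Producer share = 28/41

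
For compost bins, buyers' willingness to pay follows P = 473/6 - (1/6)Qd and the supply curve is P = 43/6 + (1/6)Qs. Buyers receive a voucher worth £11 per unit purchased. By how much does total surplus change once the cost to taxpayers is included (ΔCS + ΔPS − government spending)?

Net change in total surplus = -£181.5

Pre-subsidy: 473/6 - (1/6)Q = 43/6 + (1/6)Q gives Q* = 215 and P* = 43.
With the rebate, buyers effectively pay Pb = Ps − 11, where Ps is the price sellers receive.
On the curves, Pb = 473/6 - (1/6)Q and Ps = 43/6 + (1/6)Q; the wedge Ps − Pb = 11 gives 43/6 + (1/6)Q − (473/6 - (1/6)Q) = 11, so Q' = 248.
Then Pb = 473/6 − (1/6)·248 = 37.5 and Ps = 43/6 + (1/6)·248 = 48.5.
ΔCS = ½(215 + 248)(43 − 37.5) = 1273.25; ΔPS = ½(215 + 248)(48.5 − 43) = 1273.25.
Government spending = 11 × 248 = 2728.
Net change = 1273.25 + 1273.25 − 2728 = -181.5. The loss equals the DWL triangle ½·11·33.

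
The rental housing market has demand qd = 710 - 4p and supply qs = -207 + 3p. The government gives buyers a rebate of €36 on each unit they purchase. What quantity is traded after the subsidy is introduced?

Pre-subsidy: 710 - 4p = -207 + 3p gives p* = 131, q* = 186.
With the rebate, buyers effectively pay pb = ps − 36, where ps is the price sellers receive.
Demand in terms of ps becomes qd = 710 − 4(ps − 36) = 854 - 4ps. Setting this equal to supply: 854 - 4ps = -207 + 3ps, so ps = 1061/7.
Buyers pay pb = 1061/7 − 36 = 809/7; q' = -207 + 3·(1061/7) = 1734/7.

q' = 1734/7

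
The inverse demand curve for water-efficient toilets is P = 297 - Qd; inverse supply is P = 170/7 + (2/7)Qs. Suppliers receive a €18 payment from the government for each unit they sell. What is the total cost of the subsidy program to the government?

Government cost = €4070

Pre-subsidy: 297 - Q = 170/7 + (2/7)Q gives Q* = 1909/9 and P* = 764/9.
With the subsidy, sellers receive Ps = Pb + 18 for each unit, where Pb is the price buyers pay.
On the curves, Pb = 297 - Q and Ps = 170/7 + (2/7)Q; the wedge Ps − Pb = 18 gives 170/7 + (2/7)Q − (297 - Q) = 18, so Q' = 2035/9.
Then Pb = 297 − 1·(2035/9) = 638/9 and Ps = 170/7 + (2/7)·(2035/9) = 800/9.
Government outlay = subsidy × quantity = 18 × 2035/9 = 4070.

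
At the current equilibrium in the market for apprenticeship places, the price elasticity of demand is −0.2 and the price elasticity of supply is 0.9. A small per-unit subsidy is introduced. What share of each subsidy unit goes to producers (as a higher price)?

Producer share = 2/11

For a small subsidy around the equilibrium, the benefit split depends on the relative slopes, which at a point are proportional to the elasticities.
Buyer share = εs/(εs + |εd|) = 0.9/(0.9 + 0.2) = 9/11; seller share = |εd|/(εs + |εd|) = 2/11.
So producers capture 2/11 of the subsidy.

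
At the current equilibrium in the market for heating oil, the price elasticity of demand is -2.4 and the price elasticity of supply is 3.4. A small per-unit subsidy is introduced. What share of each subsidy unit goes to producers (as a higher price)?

For a small subsidy around the equilibrium, the benefit split depends on the relative slopes, which at a point are proportional to the elasticities.
Buyer share = εs/(εs + |εd|) = 3.4/(3.4 + 2.4) = 17/29; seller share = |εd|/(εs + |εd|) = 12/29.
So producers capture 12/29 of the subsidy.

Producer share = 12/29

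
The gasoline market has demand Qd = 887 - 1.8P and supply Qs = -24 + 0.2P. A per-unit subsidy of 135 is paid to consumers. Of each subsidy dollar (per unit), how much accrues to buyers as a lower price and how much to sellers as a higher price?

Buyers gain 13.5 per unit; sellers gain 121.5 per unit

Pre-subsidy: 887 - 1.8P = -24 + 0.2P gives P* = 455.5, Q* = 67.1.
With the rebate, buyers effectively pay Pb = Ps − 135, where Ps is the price sellers receive.
Demand in terms of Ps becomes Qd = 887 − 1.8(Ps − 135) = 1130 - 1.8Ps. Setting this equal to supply: 1130 - 1.8Ps = -24 + 0.2Ps, so Ps = 577.
Buyers pay Pb = 577 − 135 = 442; Q' = -24 + 0.2·577 = 91.4.
Buyers' price falls by P* − Pb = 455.5 − 442 = 13.5; sellers' price rises by Ps − P* = 577 − 455.5 = 121.5.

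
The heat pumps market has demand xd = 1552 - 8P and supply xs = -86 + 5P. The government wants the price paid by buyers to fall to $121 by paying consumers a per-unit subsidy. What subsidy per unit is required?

At a buyer price of 121, quantity demanded is 1552 − 8·121 = 584.
Sellers supply 584 only when they receive Ps with -86 + 5·Ps = 584, i.e. Ps = 134.
s = Ps − Pb = 134 − 121 = 13.

Required subsidy s = $13 per unit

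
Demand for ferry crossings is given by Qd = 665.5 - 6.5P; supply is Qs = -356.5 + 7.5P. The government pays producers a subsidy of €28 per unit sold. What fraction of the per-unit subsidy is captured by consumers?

Pre-subsidy: 665.5 - 6.5P = -356.5 + 7.5P gives P* = 73, Q* = 191.
With the subsidy, sellers receive Ps = Pb + 28 for each unit, where Pb is the price buyers pay.
Supply in terms of Pb becomes Qs = -356.5 + 7.5(Pb + 28) = -146.5 + 7.5Pb. Setting this equal to demand: 665.5 - 6.5Pb = -146.5 + 7.5Pb, so Pb = 58.
Sellers receive Ps = 58 + 28 = 86; Q' = 665.5 − 6.5·58 = 288.5.
Buyers' price falls by P* − Pb = 73 − 58 = 15; sellers' price rises by Ps − P* = 86 − 73 = 13.
So consumers capture 15/28 = 15/28 of each unit of subsidy.

Consumer share = 15/28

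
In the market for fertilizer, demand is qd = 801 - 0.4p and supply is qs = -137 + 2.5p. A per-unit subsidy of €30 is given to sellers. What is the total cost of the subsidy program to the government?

Government cost = 593310/29

Pre-subsidy: 801 - 0.4p = -137 + 2.5p gives p* = 9380/29, q* = 19477/29.
With the subsidy, sellers receive ps = pb + 30 for each unit, where pb is the price buyers pay.
Supply in terms of pb becomes qs = -137 + 2.5(pb + 30) = -62 + 2.5pb. Setting this equal to demand: 801 - 0.4pb = -62 + 2.5pb, so pb = 8630/29.
Sellers receive ps = 8630/29 + 30 = 9500/29; q' = 801 − 0.4·(8630/29) = 19777/29.
Government outlay = subsidy × quantity = 30 × 19777/29 = 593310/29.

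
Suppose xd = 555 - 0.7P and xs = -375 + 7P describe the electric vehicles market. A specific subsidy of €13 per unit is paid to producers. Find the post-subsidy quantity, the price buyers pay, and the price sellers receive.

x' = 5266/11; buyers pay 8390/77; sellers receive 9391/77

Pre-subsidy: 555 - 0.7P = -375 + 7P gives P* = 9300/77, x* = 5175/11.
With the subsidy, sellers receive Ps = Pb + 13 for each unit, where Pb is the price buyers pay.
Supply in terms of Pb becomes xs = -375 + 7(Pb + 13) = -284 + 7Pb. Setting this equal to demand: 555 - 0.7Pb = -284 + 7Pb, so Pb = 8390/77.
Sellers receive Ps = 8390/77 + 13 = 9391/77; x' = 555 − 0.7·(8390/77) = 5266/11.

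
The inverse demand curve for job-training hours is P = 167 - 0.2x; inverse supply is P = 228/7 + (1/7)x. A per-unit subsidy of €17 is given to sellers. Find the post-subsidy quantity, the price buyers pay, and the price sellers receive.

x' = 1325/3; buyers pay 236/3; sellers receive 287/3

Pre-subsidy: 167 - 0.2x = 228/7 + (1/7)x gives x* = 4705/12 and P* = 1063/12.
With the subsidy, sellers receive Ps = Pb + 17 for each unit, where Pb is the price buyers pay.
On the curves, Pb = 167 - 0.2x and Ps = 228/7 + (1/7)x; the wedge Ps − Pb = 17 gives 228/7 + (1/7)x − (167 - 0.2x) = 17, so x' = 1325/3.
Then Pb = 167 − 0.2·(1325/3) = 236/3 and Ps = 228/7 + (1/7)·(1325/3) = 287/3.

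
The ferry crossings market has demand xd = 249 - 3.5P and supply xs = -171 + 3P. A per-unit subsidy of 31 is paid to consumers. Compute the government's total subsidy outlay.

Government cost = 29388/13

Pre-subsidy: 249 - 3.5P = -171 + 3P gives P* = 840/13, x* = 297/13.
With the rebate, buyers effectively pay Pb = Ps − 31, where Ps is the price sellers receive.
Demand in terms of Ps becomes xd = 249 − 3.5(Ps − 31) = 357.5 - 3.5Ps. Setting this equal to supply: 357.5 - 3.5Ps = -171 + 3Ps, so Ps = 1057/13.
Buyers pay Pb = 1057/13 − 31 = 654/13; x' = -171 + 3·(1057/13) = 948/13.
Government outlay = subsidy × quantity = 31 × 948/13 = 29388/13.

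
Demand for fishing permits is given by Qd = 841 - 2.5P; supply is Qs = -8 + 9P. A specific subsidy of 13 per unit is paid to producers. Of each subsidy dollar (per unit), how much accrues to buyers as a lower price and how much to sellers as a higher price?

Pre-subsidy: 841 - 2.5P = -8 + 9P gives P* = 1698/23, Q* = 15098/23.
With the subsidy, sellers receive Ps = Pb + 13 for each unit, where Pb is the price buyers pay.
Supply in terms of Pb becomes Qs = -8 + 9(Pb + 13) = 109 + 9Pb. Setting this equal to demand: 841 - 2.5Pb = 109 + 9Pb, so Pb = 1464/23.
Sellers receive Ps = 1464/23 + 13 = 1763/23; Q' = 841 − 2.5·(1464/23) = 15683/23.
Buyers' price falls by P* − Pb = 1698/23 − 1464/23 = 234/23; sellers' price rises by Ps − P* = 1763/23 − 1698/23 = 65/23.

Buyers gain 234/23 per unit; sellers gain 65/23 per unit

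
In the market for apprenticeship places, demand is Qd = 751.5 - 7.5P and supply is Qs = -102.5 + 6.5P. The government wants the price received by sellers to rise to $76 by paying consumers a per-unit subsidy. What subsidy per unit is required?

Required subsidy s = $28 per unit

At a seller price of 76, quantity supplied is -102.5 + 6.5·76 = 391.5.
Buyers absorb 391.5 only when they pay Pb with 751.5 − 7.5·Pb = 391.5, i.e. Pb = 48.
s = Ps − Pb = 76 − 48 = 28.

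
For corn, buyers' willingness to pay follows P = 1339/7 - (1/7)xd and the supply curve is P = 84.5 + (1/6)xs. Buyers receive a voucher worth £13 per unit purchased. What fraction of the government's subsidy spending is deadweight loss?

DWL / government spending = 7/129

Pre-subsidy: 1339/7 - (1/7)x = 84.5 + (1/6)x gives x* = 345 and P* = 142.
With the rebate, buyers effectively pay Pb = Ps − 13, where Ps is the price sellers receive.
On the curves, Pb = 1339/7 - (1/7)x and Ps = 84.5 + (1/6)x; the wedge Ps − Pb = 13 gives 84.5 + (1/6)x − (1339/7 - (1/7)x) = 13, so x' = 387.
Then Pb = 1339/7 − (1/7)·387 = 136 and Ps = 84.5 + (1/6)·387 = 149.
ΔCS = ½(345 + 387)(142 − 136) = 2196; ΔPS = ½(345 + 387)(149 − 142) = 2562.
Government spending = 13 × 387 = 5031.
DWL = ½ × 13 × (387 − 345) = 273; fraction = 273 / 5031 = 7/129.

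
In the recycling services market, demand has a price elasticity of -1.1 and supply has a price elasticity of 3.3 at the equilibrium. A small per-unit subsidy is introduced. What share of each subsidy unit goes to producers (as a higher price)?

For a small subsidy around the equilibrium, the benefit split depends on the relative slopes, which at a point are proportional to the elasticities.
Buyer share = εs/(εs + |εd|) = 3.3/(3.3 + 1.1) = 0.75; seller share = |εd|/(εs + |εd|) = 0.25.
So producers capture 0.25 of the subsidy.

Producer share = 0.25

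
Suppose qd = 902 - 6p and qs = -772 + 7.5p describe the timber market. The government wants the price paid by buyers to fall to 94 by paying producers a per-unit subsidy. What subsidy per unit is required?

Required subsidy s = 54 per unit

At a buyer price of 94, quantity demanded is 902 − 6·94 = 338.
Sellers supply 338 only when they receive ps with -772 + 7.5·ps = 338, i.e. ps = 148.
s = ps − pb = 148 − 94 = 54.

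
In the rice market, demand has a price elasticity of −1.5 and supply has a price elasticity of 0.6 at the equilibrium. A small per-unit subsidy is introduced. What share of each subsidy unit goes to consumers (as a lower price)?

For a small subsidy around the equilibrium, the benefit split depends on the relative slopes, which at a point are proportional to the elasticities.
Buyer share = εs/(εs + |εd|) = 0.6/(0.6 + 1.5) = 2/7; seller share = |εd|/(εs + |εd|) = 5/7.

Consumer share = 2/7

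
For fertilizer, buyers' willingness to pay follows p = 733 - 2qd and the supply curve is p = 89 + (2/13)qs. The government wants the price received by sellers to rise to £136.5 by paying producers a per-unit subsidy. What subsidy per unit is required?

At a seller price of 136.5, quantity supplied is -578.5 + 6.5·136.5 = 308.75.
Buyers absorb 308.75 only when they pay pb = 733 − 2·308.75 = 115.5.
s = ps − pb = 136.5 − 115.5 = 21.

Required subsidy s = £21 per unit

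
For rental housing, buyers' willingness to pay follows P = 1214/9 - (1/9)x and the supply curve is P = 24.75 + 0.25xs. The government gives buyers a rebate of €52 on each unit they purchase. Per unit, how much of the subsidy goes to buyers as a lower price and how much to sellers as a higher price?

Pre-subsidy: 1214/9 - (1/9)x = 24.75 + 0.25x gives x* = 305 and P* = 101.
With the rebate, buyers effectively pay Pb = Ps − 52, where Ps is the price sellers receive.
On the curves, Pb = 1214/9 - (1/9)x and Ps = 24.75 + 0.25x; the wedge Ps − Pb = 52 gives 24.75 + 0.25x − (1214/9 - (1/9)x) = 52, so x' = 449.
Then Pb = 1214/9 − (1/9)·449 = 85 and Ps = 24.75 + 0.25·449 = 137.
Buyers' price falls by P* − Pb = 101 − 85 = 16; sellers' price rises by Ps − P* = 137 − 101 = 36.

Buyers gain €16 per unit; sellers gain €36 per unit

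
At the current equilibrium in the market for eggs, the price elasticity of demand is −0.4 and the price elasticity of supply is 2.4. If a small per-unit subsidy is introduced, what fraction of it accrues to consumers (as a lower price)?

Consumer share = 6/7

For a small subsidy around the equilibrium, the benefit split depends on the relative slopes, which at a point are proportional to the elasticities.
Buyer share = εs/(εs + |εd|) = 2.4/(2.4 + 0.4) = 6/7; seller share = |εd|/(εs + |εd|) = 1/7.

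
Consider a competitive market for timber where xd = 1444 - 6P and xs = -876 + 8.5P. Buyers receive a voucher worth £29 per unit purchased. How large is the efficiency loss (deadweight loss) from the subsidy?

Pre-subsidy: 1444 - 6P = -876 + 8.5P gives P* = 160, x* = 484.
With the rebate, buyers effectively pay Pb = Ps − 29, where Ps is the price sellers receive.
Demand in terms of Ps becomes xd = 1444 − 6(Ps − 29) = 1618 - 6Ps. Setting this equal to supply: 1618 - 6Ps = -876 + 8.5Ps, so Ps = 172.
Buyers pay Pb = 172 − 29 = 143; x' = -876 + 8.5·172 = 586.
The subsidy expands output by 586 − 484 = 102 past the efficient level; on those units the gap between marginal cost and willingness to pay runs from 0 up to 29.
DWL = ½ × 29 × 102 = 1479.

Deadweight loss = £1479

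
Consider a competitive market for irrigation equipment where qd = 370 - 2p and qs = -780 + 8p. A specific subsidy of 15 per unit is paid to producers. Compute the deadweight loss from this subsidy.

Pre-subsidy: 370 - 2p = -780 + 8p gives p* = 115, q* = 140.
With the subsidy, sellers receive ps = pb + 15 for each unit, where pb is the price buyers pay.
Supply in terms of pb becomes qs = -780 + 8(pb + 15) = -660 + 8pb. Setting this equal to demand: 370 - 2pb = -660 + 8pb, so pb = 103.
Sellers receive ps = 103 + 15 = 118; q' = 370 − 2·103 = 164.
The subsidy expands output by 164 − 140 = 24 past the efficient level; on those units the gap between marginal cost and willingness to pay runs from 0 up to 15.
DWL = ½ × 15 × 24 = 180.

Deadweight loss = 180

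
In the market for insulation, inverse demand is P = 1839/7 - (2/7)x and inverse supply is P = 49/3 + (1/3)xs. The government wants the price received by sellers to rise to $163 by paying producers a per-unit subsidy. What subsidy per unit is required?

At a seller price of 163, quantity supplied is -49 + 3·163 = 440.
Buyers absorb 440 only when they pay Pb = 1839/7 − (2/7)·440 = 137.
s = Ps − Pb = 163 − 137 = 26.

Required subsidy s = $26 per unit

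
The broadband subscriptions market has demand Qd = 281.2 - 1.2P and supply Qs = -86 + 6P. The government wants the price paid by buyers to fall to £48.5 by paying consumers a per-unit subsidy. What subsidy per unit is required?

Required subsidy s = £3 per unit

At a buyer price of 48.5, quantity demanded is 281.2 − 1.2·48.5 = 223.
Sellers supply 223 only when they receive Ps with -86 + 6·Ps = 223, i.e. Ps = 51.5.
s = Ps − Pb = 51.5 − 48.5 = 3.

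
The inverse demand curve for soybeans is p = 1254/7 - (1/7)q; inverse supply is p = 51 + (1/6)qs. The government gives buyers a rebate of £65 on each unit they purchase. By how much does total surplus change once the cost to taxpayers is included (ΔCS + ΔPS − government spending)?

Net change in total surplus = -£6825

Pre-subsidy: 1254/7 - (1/7)q = 51 + (1/6)q gives q* = 414 and p* = 120.
With the rebate, buyers effectively pay pb = ps − 65, where ps is the price sellers receive.
On the curves, pb = 1254/7 - (1/7)q and ps = 51 + (1/6)q; the wedge ps − pb = 65 gives 51 + (1/6)q − (1254/7 - (1/7)q) = 65, so q' = 624.
Then pb = 1254/7 − (1/7)·624 = 90 and ps = 51 + (1/6)·624 = 155.
ΔCS = ½(414 + 624)(120 − 90) = 15570; ΔPS = ½(414 + 624)(155 − 120) = 18165.
Government spending = 65 × 624 = 40560.
Net change = 15570 + 18165 − 40560 = -6825. The loss equals the DWL triangle ½·65·210.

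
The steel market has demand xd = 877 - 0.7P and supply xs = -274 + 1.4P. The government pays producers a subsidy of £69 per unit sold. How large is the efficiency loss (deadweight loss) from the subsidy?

Pre-subsidy: 877 - 0.7P = -274 + 1.4P gives P* = 11510/21, x* = 1480/3.
With the subsidy, sellers receive Ps = Pb + 69 for each unit, where Pb is the price buyers pay.
Supply in terms of Pb becomes xs = -274 + 1.4(Pb + 69) = -177.4 + 1.4Pb. Setting this equal to demand: 877 - 0.7Pb = -177.4 + 1.4Pb, so Pb = 10544/21.
Sellers receive Ps = 10544/21 + 69 = 11993/21; x' = 877 − 0.7·(10544/21) = 7883/15.
The subsidy expands output by 7883/15 − 1480/3 = 32.2 past the efficient level; on those units the gap between marginal cost and willingness to pay runs from 0 up to 69.
DWL = ½ × 69 × 32.2 = 1110.9.

Deadweight loss = £1110.9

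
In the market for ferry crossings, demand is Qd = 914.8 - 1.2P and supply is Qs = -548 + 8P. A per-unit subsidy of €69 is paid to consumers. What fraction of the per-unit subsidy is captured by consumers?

Consumer share = 20/23

Pre-subsidy: 914.8 - 1.2P = -548 + 8P gives P* = 159, Q* = 724.
With the rebate, buyers effectively pay Pb = Ps − 69, where Ps is the price sellers receive.
Demand in terms of Ps becomes Qd = 914.8 − 1.2(Ps − 69) = 997.6 - 1.2Ps. Setting this equal to supply: 997.6 - 1.2Ps = -548 + 8Ps, so Ps = 168.
Buyers pay Pb = 168 − 69 = 99; Q' = -548 + 8·168 = 796.
Buyers' price falls by P* − Pb = 159 − 99 = 60; sellers' price rises by Ps − P* = 168 − 159 = 9.
So consumers capture 60/69 = 20/23 of each unit of subsidy.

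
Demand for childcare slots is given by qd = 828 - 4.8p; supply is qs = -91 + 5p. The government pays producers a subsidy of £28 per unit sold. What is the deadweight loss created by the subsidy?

Pre-subsidy: 828 - 4.8p = -91 + 5p gives p* = 4595/49, q* = 18516/49.
With the subsidy, sellers receive ps = pb + 28 for each unit, where pb is the price buyers pay.
Supply in terms of pb becomes qs = -91 + 5(pb + 28) = 49 + 5pb. Setting this equal to demand: 828 - 4.8pb = 49 + 5pb, so pb = 3895/49.
Sellers receive ps = 3895/49 + 28 = 5267/49; q' = 828 − 4.8·(3895/49) = 21876/49.
The subsidy expands output by 21876/49 − 18516/49 = 480/7 past the efficient level; on those units the gap between marginal cost and willingness to pay runs from 0 up to 28.
DWL = ½ × 28 × 480/7 = 960.

Deadweight loss = £960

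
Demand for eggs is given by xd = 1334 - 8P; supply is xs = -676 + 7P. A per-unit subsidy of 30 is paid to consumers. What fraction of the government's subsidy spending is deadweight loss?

Pre-subsidy: 1334 - 8P = -676 + 7P gives P* = 134, x* = 262.
With the rebate, buyers effectively pay Pb = Ps − 30, where Ps is the price sellers receive.
Demand in terms of Ps becomes xd = 1334 − 8(Ps − 30) = 1574 - 8Ps. Setting this equal to supply: 1574 - 8Ps = -676 + 7Ps, so Ps = 150.
Buyers pay Pb = 150 − 30 = 120; x' = -676 + 7·150 = 374.
ΔCS = ½(262 + 374)(134 − 120) = 4452; ΔPS = ½(262 + 374)(150 − 134) = 5088.
Government spending = 30 × 374 = 11220.
DWL = ½ × 30 × (374 − 262) = 1680; fraction = 1680 / 11220 = 28/187.

DWL / government spending = 28/187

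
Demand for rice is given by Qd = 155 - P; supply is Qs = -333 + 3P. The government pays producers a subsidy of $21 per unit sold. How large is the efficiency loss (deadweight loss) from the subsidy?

Deadweight loss = $165.375

Pre-subsidy: 155 - P = -333 + 3P gives P* = 122, Q* = 33.
With the subsidy, sellers receive Ps = Pb + 21 for each unit, where Pb is the price buyers pay.
Supply in terms of Pb becomes Qs = -333 + 3(Pb + 21) = -270 + 3Pb. Setting this equal to demand: 155 - Pb = -270 + 3Pb, so Pb = 106.25.
Sellers receive Ps = 106.25 + 21 = 127.25; Q' = 155 − 1·106.25 = 48.75.
The subsidy expands output by 48.75 − 33 = 15.75 past the efficient level; on those units the gap between marginal cost and willingness to pay runs from 0 up to 21.
DWL = ½ × 21 × 15.75 = 165.375.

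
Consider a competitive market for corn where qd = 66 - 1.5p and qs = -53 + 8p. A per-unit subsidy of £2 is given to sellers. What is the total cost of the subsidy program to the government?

Government cost = 1890/19

Pre-subsidy: 66 - 1.5p = -53 + 8p gives p* = 238/19, q* = 897/19.
With the subsidy, sellers receive ps = pb + 2 for each unit, where pb is the price buyers pay.
Supply in terms of pb becomes qs = -53 + 8(pb + 2) = -37 + 8pb. Setting this equal to demand: 66 - 1.5pb = -37 + 8pb, so pb = 206/19.
Sellers receive ps = 206/19 + 2 = 244/19; q' = 66 − 1.5·(206/19) = 945/19.
Government outlay = subsidy × quantity = 2 × 945/19 = 1890/19.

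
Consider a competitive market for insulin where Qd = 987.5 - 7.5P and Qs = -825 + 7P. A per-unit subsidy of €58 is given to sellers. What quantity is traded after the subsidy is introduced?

Q' = 260

Pre-subsidy: 987.5 - 7.5P = -825 + 7P gives P* = 125, Q* = 50.
With the subsidy, sellers receive Ps = Pb + 58 for each unit, where Pb is the price buyers pay.
Supply in terms of Pb becomes Qs = -825 + 7(Pb + 58) = -419 + 7Pb. Setting this equal to demand: 987.5 - 7.5Pb = -419 + 7Pb, so Pb = 97.
Sellers receive Ps = 97 + 58 = 155; Q' = 987.5 − 7.5·97 = 260.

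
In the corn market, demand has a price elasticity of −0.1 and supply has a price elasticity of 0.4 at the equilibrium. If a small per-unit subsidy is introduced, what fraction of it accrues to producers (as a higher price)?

Producer share = 0.2

For a small subsidy around the equilibrium, the benefit split depends on the relative slopes, which at a point are proportional to the elasticities.
Buyer share = εs/(εs + |εd|) = 0.4/(0.4 + 0.1) = 0.8; seller share = |εd|/(εs + |εd|) = 0.2.
So producers capture 0.2 of the subsidy.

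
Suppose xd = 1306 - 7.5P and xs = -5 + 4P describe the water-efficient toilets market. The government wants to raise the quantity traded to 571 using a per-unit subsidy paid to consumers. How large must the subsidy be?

At x = 571, invert demand for the buyer price: Pb = (1306 − 571)/7.5 = 98; invert supply for the seller price: Ps = (571 − (-5))/4 = 144.
The subsidy must fill the gap: s = Ps − Pb = 144 − 98 = 46.

Required subsidy s = 46 per unit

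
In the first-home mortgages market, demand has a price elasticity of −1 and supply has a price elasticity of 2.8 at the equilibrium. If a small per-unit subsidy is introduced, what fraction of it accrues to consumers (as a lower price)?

Consumer share = 14/19

For a small subsidy around the equilibrium, the benefit split depends on the relative slopes, which at a point are proportional to the elasticities.
Buyer share = εs/(εs + |εd|) = 2.8/(2.8 + 1) = 14/19; seller share = |εd|/(εs + |εd|) = 5/19.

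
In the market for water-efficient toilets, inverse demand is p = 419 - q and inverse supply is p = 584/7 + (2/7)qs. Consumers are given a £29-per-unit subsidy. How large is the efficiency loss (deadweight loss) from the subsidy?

Deadweight loss = 5887/18

Pre-subsidy: 419 - q = 584/7 + (2/7)q gives q* = 261 and p* = 158.
With the rebate, buyers effectively pay pb = ps − 29, where ps is the price sellers receive.
On the curves, pb = 419 - q and ps = 584/7 + (2/7)q; the wedge ps − pb = 29 gives 584/7 + (2/7)q − (419 - q) = 29, so q' = 2552/9.
Then pb = 419 − 1·(2552/9) = 1219/9 and ps = 584/7 + (2/7)·(2552/9) = 1480/9.
The subsidy expands output by 2552/9 − 261 = 203/9 past the efficient level; on those units the gap between marginal cost and willingness to pay runs from 0 up to 29.
DWL = ½ × 29 × 203/9 = 5887/18.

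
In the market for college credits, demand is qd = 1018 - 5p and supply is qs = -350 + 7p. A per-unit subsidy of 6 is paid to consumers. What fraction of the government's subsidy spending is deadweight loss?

DWL / government spending = 5/266

Pre-subsidy: 1018 - 5p = -350 + 7p gives p* = 114, q* = 448.
With the rebate, buyers effectively pay pb = ps − 6, where ps is the price sellers receive.
Demand in terms of ps becomes qd = 1018 − 5(ps − 6) = 1048 - 5ps. Setting this equal to supply: 1048 - 5ps = -350 + 7ps, so ps = 116.5.
Buyers pay pb = 116.5 − 6 = 110.5; q' = -350 + 7·116.5 = 465.5.
ΔCS = ½(448 + 465.5)(114 − 110.5) = 1598.625; ΔPS = ½(448 + 465.5)(116.5 − 114) = 1141.875.
Government spending = 6 × 465.5 = 2793.
DWL = ½ × 6 × (465.5 − 448) = 52.5; fraction = 52.5 / 2793 = 5/266.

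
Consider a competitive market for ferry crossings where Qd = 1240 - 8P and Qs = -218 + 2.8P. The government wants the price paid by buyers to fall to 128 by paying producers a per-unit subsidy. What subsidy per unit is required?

At a buyer price of 128, quantity demanded is 1240 − 8·128 = 216.
Sellers supply 216 only when they receive Ps with -218 + 2.8·Ps = 216, i.e. Ps = 155.
s = Ps − Pb = 155 − 128 = 27.

Required subsidy s = 27 per unit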